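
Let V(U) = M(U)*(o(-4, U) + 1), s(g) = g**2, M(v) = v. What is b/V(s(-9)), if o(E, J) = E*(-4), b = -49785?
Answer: -16595/459 ≈ -36.155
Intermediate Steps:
o(E, J) = -4*E
V(U) = 17*U (V(U) = U*(-4*(-4) + 1) = U*(16 + 1) = U*17 = 17*U)
b/V(s(-9)) = -49785/(17*(-9)**2) = -49785/(17*81) = -49785/1377 = -49785*1/1377 = -16595/459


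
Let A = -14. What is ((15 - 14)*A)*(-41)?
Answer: 574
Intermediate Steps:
((15 - 14)*A)*(-41) = ((15 - 14)*(-14))*(-41) = (1*(-14))*(-41) = -14*(-41) = 574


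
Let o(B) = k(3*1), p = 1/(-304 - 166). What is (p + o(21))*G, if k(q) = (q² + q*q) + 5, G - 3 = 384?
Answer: 4183083/470 ≈ 8900.2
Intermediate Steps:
p = -1/470 (p = 1/(-470) = -1/470 ≈ -0.0021277)
G = 387 (G = 3 + 384 = 387)
k(q) = 5 + 2*q² (k(q) = (q² + q²) + 5 = 2*q² + 5 = 5 + 2*q²)
o(B) = 23 (o(B) = 5 + 2*(3*1)² = 5 + 2*3² = 5 + 2*9 = 5 + 18 = 23)
(p + o(21))*G = (-1/470 + 23)*387 = (10809/470)*387 = 4183083/470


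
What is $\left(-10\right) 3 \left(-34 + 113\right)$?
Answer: $-2370$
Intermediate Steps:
$\left(-10\right) 3 \left(-34 + 113\right) = \left(-30\right) 79 = -2370$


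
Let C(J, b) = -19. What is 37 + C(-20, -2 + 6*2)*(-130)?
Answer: 2507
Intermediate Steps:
37 + C(-20, -2 + 6*2)*(-130) = 37 - 19*(-130) = 37 + 2470 = 2507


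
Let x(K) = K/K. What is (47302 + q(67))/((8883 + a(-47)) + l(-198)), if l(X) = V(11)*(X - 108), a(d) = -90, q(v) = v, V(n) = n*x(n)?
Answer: 707/81 ≈ 8.7284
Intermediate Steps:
x(K) = 1
V(n) = n (V(n) = n*1 = n)
l(X) = -1188 + 11*X (l(X) = 11*(X - 108) = 11*(-108 + X) = -1188 + 11*X)
(47302 + q(67))/((8883 + a(-47)) + l(-198)) = (47302 + 67)/((8883 - 90) + (-1188 + 11*(-198))) = 47369/(8793 + (-1188 - 2178)) = 47369/(8793 - 3366) = 47369/5427 = 47369*(1/5427) = 707/81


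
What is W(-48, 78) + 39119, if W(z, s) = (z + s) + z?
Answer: 39101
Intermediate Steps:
W(z, s) = s + 2*z (W(z, s) = (s + z) + z = s + 2*z)
W(-48, 78) + 39119 = (78 + 2*(-48)) + 39119 = (78 - 96) + 39119 = -18 + 39119 = 39101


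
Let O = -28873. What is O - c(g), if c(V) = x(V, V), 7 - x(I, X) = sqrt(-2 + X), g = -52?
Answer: -28880 + 3*I*sqrt(6) ≈ -28880.0 + 7.3485*I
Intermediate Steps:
x(I, X) = 7 - sqrt(-2 + X)
c(V) = 7 - sqrt(-2 + V)
O - c(g) = -28873 - (7 - sqrt(-2 - 52)) = -28873 - (7 - sqrt(-54)) = -28873 - (7 - 3*I*sqrt(6)) = -28873 + (-7 + 3*I*sqrt(6)) = -28880 + 3*I*sqrt(6)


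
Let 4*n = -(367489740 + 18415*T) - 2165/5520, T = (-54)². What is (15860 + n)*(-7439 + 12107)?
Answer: -180854417673077/368 ≈ -4.9145e+11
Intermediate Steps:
T = 2916
n = -464991419953/4416 (n = (-18415/(1/(2916 + 19956)) - 2165/5520)/4 = (-18415/(1/22872) - 2165*1/5520)/4 = (-18415/1/22872 - 433/1104)/4 = (-18415*22872 - 433/1104)/4 = (-421187880 - 433/1104)/4 = (¼)*(-464991419953/1104) = -464991419953/4416 ≈ -1.0530e+8)
(15860 + n)*(-7439 + 12107) = (15860 - 464991419953/4416)*(-7439 + 12107) = -464921382193/4416*4668 = -180854417673077/368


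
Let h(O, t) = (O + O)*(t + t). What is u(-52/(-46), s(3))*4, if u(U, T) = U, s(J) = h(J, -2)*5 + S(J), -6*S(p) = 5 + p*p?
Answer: 104/23 ≈ 4.5217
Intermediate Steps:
S(p) = -5/6 - p**2/6 (S(p) = -(5 + p*p)/6 = -(5 + p**2)/6 = -5/6 - p**2/6)
h(O, t) = 4*O*t (h(O, t) = (2*O)*(2*t) = 4*O*t)
s(J) = -5/6 - 40*J - J**2/6 (s(J) = (4*J*(-2))*5 + (-5/6 - J**2/6) = -8*J*5 + (-5/6 - J**2/6) = -40*J + (-5/6 - J**2/6) = -5/6 - 40*J - J**2/6)
u(-52/(-46), s(3))*4 = -52/(-46)*4 = -52*(-1/46)*4 = (26/23)*4 = 104/23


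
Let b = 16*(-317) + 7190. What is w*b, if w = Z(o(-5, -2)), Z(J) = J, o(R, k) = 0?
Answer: 0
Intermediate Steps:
w = 0
b = 2118 (b = -5072 + 7190 = 2118)
w*b = 0*2118 = 0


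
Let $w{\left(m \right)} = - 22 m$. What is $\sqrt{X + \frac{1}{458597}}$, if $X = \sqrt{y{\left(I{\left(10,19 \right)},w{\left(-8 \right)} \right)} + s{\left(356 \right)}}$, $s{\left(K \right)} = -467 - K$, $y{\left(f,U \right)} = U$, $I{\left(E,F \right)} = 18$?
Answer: $\frac{\sqrt{458597 + 210311208409 i \sqrt{647}}}{458597} \approx 3.5662 + 3.5662 i$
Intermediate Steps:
$X = i \sqrt{647}$ ($X = \sqrt{\left(-22\right) \left(-8\right) - 823} = \sqrt{176 - 823} = \sqrt{-647} = i \sqrt{647} \approx 25.436 i$)
$\sqrt{X + \frac{1}{458597}} = \sqrt{i \sqrt{647} + \frac{1}{458597}} = \sqrt{\frac{1}{458597} + i \sqrt{647}}$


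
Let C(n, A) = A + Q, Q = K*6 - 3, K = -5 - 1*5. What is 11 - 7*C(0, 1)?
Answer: 445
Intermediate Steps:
K = -10 (K = -5 - 5 = -10)
Q = -63 (Q = -10*6 - 3 = -60 - 3 = -63)
C(n, A) = -63 + A (C(n, A) = A - 63 = -63 + A)
11 - 7*C(0, 1) = 11 - 7*(-63 + 1) = 11 - 7*(-62) = 11 + 434 = 445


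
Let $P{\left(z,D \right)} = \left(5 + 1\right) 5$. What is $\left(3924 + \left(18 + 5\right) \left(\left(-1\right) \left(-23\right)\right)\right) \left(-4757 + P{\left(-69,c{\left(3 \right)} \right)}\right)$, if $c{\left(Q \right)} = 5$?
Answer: $-21049331$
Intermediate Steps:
$P{\left(z,D \right)} = 30$ ($P{\left(z,D \right)} = 6 \cdot 5 = 30$)
$\left(3924 + \left(18 + 5\right) \left(\left(-1\right) \left(-23\right)\right)\right) \left(-4757 + P{\left(-69,c{\left(3 \right)} \right)}\right) = \left(3924 + \left(18 + 5\right) \left(\left(-1\right) \left(-23\right)\right)\right) \left(-4757 + 30\right) = \left(3924 + 23 \cdot 23\right) \left(-4727\right) = \left(3924 + 529\right) \left(-4727\right) = 4453 \left(-4727\right) = -21049331$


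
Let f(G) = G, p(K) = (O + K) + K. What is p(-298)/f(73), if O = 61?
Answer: -535/73 ≈ -7.3288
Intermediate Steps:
p(K) = 61 + 2*K (p(K) = (61 + K) + K = 61 + 2*K)
p(-298)/f(73) = (61 + 2*(-298))/73 = (61 - 596)*(1/73) = -535*1/73 = -535/73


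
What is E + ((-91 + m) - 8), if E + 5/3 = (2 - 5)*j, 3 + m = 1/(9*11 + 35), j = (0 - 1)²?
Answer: -42877/402 ≈ -106.66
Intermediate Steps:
j = 1 (j = (-1)² = 1)
m = -401/134 (m = -3 + 1/(9*11 + 35) = -3 + 1/(99 + 35) = -3 + 1/134 = -401/134 ≈ -2.9925)
E = -14/3 (E = -5/3 + (2 - 5)*1 = -5/3 - 3*1 = -5/3 - 3 = -14/3 ≈ -4.6667)
E + ((-91 + m) - 8) = -14/3 + ((-91 - 401/134) - 8) = -14/3 + (-12595/134 - 8) = -14/3 - 13667/134 = -42877/402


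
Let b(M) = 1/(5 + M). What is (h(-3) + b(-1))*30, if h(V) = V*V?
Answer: 555/2 ≈ 277.50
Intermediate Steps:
h(V) = V²
(h(-3) + b(-1))*30 = ((-3)² + 1/(5 - 1))*30 = (9 + 1/4)*30 = (9 + ¼)*30 = (37/4)*30 = 555/2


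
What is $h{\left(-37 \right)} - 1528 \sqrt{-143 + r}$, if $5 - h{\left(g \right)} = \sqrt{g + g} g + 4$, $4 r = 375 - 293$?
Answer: $1 - 5348 i \sqrt{10} + 37 i \sqrt{74} \approx 1.0 - 16594.0 i$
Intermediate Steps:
$r = \frac{41}{2}$ ($r = \frac{375 - 293}{4} = \frac{1}{4} \cdot 82 = \frac{41}{2} \approx 20.5$)
$h{\left(g \right)} = 1 - \sqrt{2} g^{\frac{3}{2}}$ ($h{\left(g \right)} = 5 - \left(\sqrt{g + g} g + 4\right) = 5 - \left(\sqrt{2 g} g + 4\right) = 5 - \left(\sqrt{2} \sqrt{g} g + 4\right) = 5 - \left(\sqrt{2} g^{\frac{3}{2}} + 4\right) = 5 - \left(4 + \sqrt{2} g^{\frac{3}{2}}\right) = 1 - \sqrt{2} g^{\frac{3}{2}}$)
$h{\left(-37 \right)} - 1528 \sqrt{-143 + r} = \left(1 - \sqrt{2} \left(-37\right)^{\frac{3}{2}}\right) - 1528 \sqrt{-143 + \frac{41}{2}} = \left(1 - \sqrt{2} \left(- 37 i \sqrt{37}\right)\right) - 1528 \sqrt{- \frac{245}{2}} = \left(1 + 37 i \sqrt{74}\right) - 1528 \frac{7 i \sqrt{10}}{2} = \left(1 + 37 i \sqrt{74}\right) - 5348 i \sqrt{10} = 1 - 5348 i \sqrt{10} + 37 i \sqrt{74}$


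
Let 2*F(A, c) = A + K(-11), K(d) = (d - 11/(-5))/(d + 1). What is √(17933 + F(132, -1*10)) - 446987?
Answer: -446987 + √449986/5 ≈ -4.4685e+5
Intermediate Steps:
K(d) = (11/5 + d)/(1 + d) (K(d) = (d - 11*(-⅕))/(1 + d) = (d + 11/5)/(1 + d) = (11/5 + d)/(1 + d))
F(A, c) = 11/25 + A/2 (F(A, c) = (A + (11/5 - 11)/(1 - 11))/2 = (A - 44/5/(-10))/2 = (A - ⅒*(-44/5))/2 = (A + 22/25)/2 = (22/25 + A)/2 = 11/25 + A/2)
√(17933 + F(132, -1*10)) - 446987 = √(17933 + (11/25 + (½)*132)) - 446987 = √(17933 + (11/25 + 66)) - 446987 = √(17933 + 1661/25) - 446987 = √(449986/25) - 446987 = √449986/5 - 446987 = -446987 + √449986/5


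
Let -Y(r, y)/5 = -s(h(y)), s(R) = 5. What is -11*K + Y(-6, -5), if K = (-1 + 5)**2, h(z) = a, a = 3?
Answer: -151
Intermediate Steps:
h(z) = 3
Y(r, y) = 25 (Y(r, y) = -(-5)*5 = -5*(-5) = 25)
K = 16 (K = 4**2 = 16)
-11*K + Y(-6, -5) = -11*16 + 25 = -176 + 25 = -151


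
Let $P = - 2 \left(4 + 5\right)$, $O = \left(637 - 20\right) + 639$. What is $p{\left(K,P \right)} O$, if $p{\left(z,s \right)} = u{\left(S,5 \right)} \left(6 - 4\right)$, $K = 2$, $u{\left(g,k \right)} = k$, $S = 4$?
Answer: $12560$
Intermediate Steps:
$O = 1256$ ($O = 617 + 639 = 1256$)
$P = -18$ ($P = \left(-2\right) 9 = -18$)
$p{\left(z,s \right)} = 10$ ($p{\left(z,s \right)} = 5 \left(6 - 4\right) = 5 \cdot 2 = 10$)
$p{\left(K,P \right)} O = 10 \cdot 1256 = 12560$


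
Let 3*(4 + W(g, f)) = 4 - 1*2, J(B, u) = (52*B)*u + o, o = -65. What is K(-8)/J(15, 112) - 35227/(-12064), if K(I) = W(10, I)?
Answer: 141927727/48605856 ≈ 2.9200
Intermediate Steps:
J(B, u) = -65 + 52*B*u (J(B, u) = (52*B)*u - 65 = 52*B*u - 65 = -65 + 52*B*u)
W(g, f) = -10/3 (W(g, f) = -4 + (4 - 1*2)/3 = -4 + (4 - 2)/3 = -4 + (⅓)*2 = -4 + ⅔ = -10/3)
K(I) = -10/3
K(-8)/J(15, 112) - 35227/(-12064) = -10/(3*(-65 + 52*15*112)) - 35227/(-12064) = -10/(3*(-65 + 87360)) - 35227*(-1/12064) = -10/3/87295 + 35227/12064 = -10/3*1/87295 + 35227/12064 = -2/52377 + 35227/12064 = 141927727/48605856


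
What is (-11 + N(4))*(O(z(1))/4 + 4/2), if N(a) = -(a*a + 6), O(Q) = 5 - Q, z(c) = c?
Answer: -99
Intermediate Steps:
N(a) = -6 - a² (N(a) = -(a² + 6) = -(6 + a²) = -6 - a²)
(-11 + N(4))*(O(z(1))/4 + 4/2) = (-11 + (-6 - 1*4²))*((5 - 1*1)/4 + 4/2) = (-11 + (-6 - 1*16))*((5 - 1)*(¼) + 4*(½)) = (-11 + (-6 - 16))*(4*(¼) + 2) = (-11 - 22)*(1 + 2) = -33*3 = -99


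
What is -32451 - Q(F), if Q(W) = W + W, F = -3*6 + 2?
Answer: -32419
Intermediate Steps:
F = -16 (F = -18 + 2 = -16)
Q(W) = 2*W
-32451 - Q(F) = -32451 - 2*(-16) = -32451 - 1*(-32) = -32451 + 32 = -32419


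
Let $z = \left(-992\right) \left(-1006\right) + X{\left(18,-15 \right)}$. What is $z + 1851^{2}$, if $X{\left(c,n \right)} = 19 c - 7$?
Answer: $4424488$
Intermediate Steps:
$X{\left(c,n \right)} = -7 + 19 c$
$z = 998287$ ($z = \left(-992\right) \left(-1006\right) + \left(-7 + 19 \cdot 18\right) = 997952 + \left(-7 + 342\right) = 997952 + 335 = 998287$)
$z + 1851^{2} = 998287 + 1851^{2} = 998287 + 3426201 = 4424488$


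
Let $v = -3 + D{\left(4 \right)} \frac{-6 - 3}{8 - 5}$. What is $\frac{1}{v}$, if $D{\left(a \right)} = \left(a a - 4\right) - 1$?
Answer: $- \frac{1}{36} \approx -0.027778$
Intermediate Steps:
$D{\left(a \right)} = -5 + a^{2}$ ($D{\left(a \right)} = \left(a^{2} - 4\right) - 1 = \left(-4 + a^{2}\right) - 1 = -5 + a^{2}$)
$v = -36$ ($v = -3 + \left(-5 + 4^{2}\right) \frac{-6 - 3}{8 - 5} = -3 + \left(-5 + 16\right) \left(- \frac{9}{3}\right) = -3 + 11 \left(\left(-9\right) \frac{1}{3}\right) = -3 + 11 \left(-3\right) = -3 - 33 = -36$)
$\frac{1}{v} = \frac{1}{-36} = - \frac{1}{36}$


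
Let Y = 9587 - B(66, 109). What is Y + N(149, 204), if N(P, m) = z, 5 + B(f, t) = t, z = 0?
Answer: 9483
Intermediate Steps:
B(f, t) = -5 + t
N(P, m) = 0
Y = 9483 (Y = 9587 - (-5 + 109) = 9587 - 1*104 = 9587 - 104 = 9483)
Y + N(149, 204) = 9483 + 0 = 9483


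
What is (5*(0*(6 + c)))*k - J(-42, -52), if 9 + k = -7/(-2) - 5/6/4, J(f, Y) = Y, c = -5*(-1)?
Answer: 52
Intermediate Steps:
c = 5
k = -137/24 (k = -9 + (-7/(-2) - 5/6/4) = -9 + (-7*(-½) - 5*⅙*(¼)) = -9 + (7/2 - ⅚*¼) = -9 + (7/2 - 5/24) = -9 + 79/24 = -137/24 ≈ -5.7083)
(5*(0*(6 + c)))*k - J(-42, -52) = (5*(0*(6 + 5)))*(-137/24) - 1*(-52) = (5*(0*11))*(-137/24) + 52 = (5*0)*(-137/24) + 52 = 0*(-137/24) + 52 = 0 + 52 = 52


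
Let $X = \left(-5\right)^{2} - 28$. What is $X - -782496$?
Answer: $782493$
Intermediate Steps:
$X = -3$ ($X = 25 - 28 = -3$)
$X - -782496 = -3 - -782496 = -3 + 782496 = 782493$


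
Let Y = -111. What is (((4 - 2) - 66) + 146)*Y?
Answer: -9102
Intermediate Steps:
(((4 - 2) - 66) + 146)*Y = (((4 - 2) - 66) + 146)*(-111) = ((2 - 66) + 146)*(-111) = (-64 + 146)*(-111) = 82*(-111) = -9102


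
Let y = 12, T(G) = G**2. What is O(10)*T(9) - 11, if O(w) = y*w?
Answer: 9709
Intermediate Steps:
O(w) = 12*w
O(10)*T(9) - 11 = (12*10)*9**2 - 11 = 120*81 - 11 = 9720 - 11 = 9709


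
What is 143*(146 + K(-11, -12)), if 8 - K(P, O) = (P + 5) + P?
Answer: 24453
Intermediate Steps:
K(P, O) = 3 - 2*P (K(P, O) = 8 - ((P + 5) + P) = 8 - ((5 + P) + P) = 8 - (5 + 2*P) = 8 + (-5 - 2*P) = 3 - 2*P)
143*(146 + K(-11, -12)) = 143*(146 + (3 - 2*(-11))) = 143*(146 + (3 + 22)) = 143*(146 + 25) = 143*171 = 24453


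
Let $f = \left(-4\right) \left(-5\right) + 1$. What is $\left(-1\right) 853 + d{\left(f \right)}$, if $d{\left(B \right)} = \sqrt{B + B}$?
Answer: $-853 + \sqrt{42} \approx -846.52$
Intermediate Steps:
$f = 21$ ($f = 20 + 1 = 21$)
$d{\left(B \right)} = \sqrt{2} \sqrt{B}$ ($d{\left(B \right)} = \sqrt{2 B} = \sqrt{2} \sqrt{B}$)
$\left(-1\right) 853 + d{\left(f \right)} = \left(-1\right) 853 + \sqrt{2} \sqrt{21} = -853 + \sqrt{42}$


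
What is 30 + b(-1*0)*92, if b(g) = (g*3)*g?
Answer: 30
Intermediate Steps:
b(g) = 3*g² (b(g) = (3*g)*g = 3*g²)
30 + b(-1*0)*92 = 30 + (3*(-1*0)²)*92 = 30 + (3*0²)*92 = 30 + (3*0)*92 = 30 + 0*92 = 30 + 0 = 30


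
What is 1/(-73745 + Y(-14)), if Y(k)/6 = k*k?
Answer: -1/72569 ≈ -1.3780e-5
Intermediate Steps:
Y(k) = 6*k**2 (Y(k) = 6*(k*k) = 6*k**2)
1/(-73745 + Y(-14)) = 1/(-73745 + 6*(-14)**2) = 1/(-73745 + 6*196) = 1/(-73745 + 1176) = 1/(-72569) = -1/72569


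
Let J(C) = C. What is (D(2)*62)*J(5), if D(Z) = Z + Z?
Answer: 1240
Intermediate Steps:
D(Z) = 2*Z
(D(2)*62)*J(5) = ((2*2)*62)*5 = (4*62)*5 = 248*5 = 1240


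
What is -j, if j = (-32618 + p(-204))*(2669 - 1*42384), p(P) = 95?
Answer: -1291650945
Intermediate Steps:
j = 1291650945 (j = (-32618 + 95)*(2669 - 1*42384) = -32523*(2669 - 42384) = -32523*(-39715) = 1291650945)
-j = -1*1291650945 = -1291650945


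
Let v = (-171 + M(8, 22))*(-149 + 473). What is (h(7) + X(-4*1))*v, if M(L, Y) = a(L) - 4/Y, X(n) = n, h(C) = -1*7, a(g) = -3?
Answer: 620784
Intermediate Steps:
h(C) = -7
M(L, Y) = -3 - 4/Y
v = -620784/11 (v = (-171 + (-3 - 4/22))*(-149 + 473) = (-171 + (-3 - 4*1/22))*324 = (-171 + (-3 - 2/11))*324 = (-171 - 35/11)*324 = -1916/11*324 = -620784/11 ≈ -56435.)
(h(7) + X(-4*1))*v = (-7 - 4*1)*(-620784/11) = (-7 - 4)*(-620784/11) = -11*(-620784/11) = 620784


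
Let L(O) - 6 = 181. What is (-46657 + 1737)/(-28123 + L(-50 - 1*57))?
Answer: 5615/3492 ≈ 1.6080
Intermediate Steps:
L(O) = 187 (L(O) = 6 + 181 = 187)
(-46657 + 1737)/(-28123 + L(-50 - 1*57)) = (-46657 + 1737)/(-28123 + 187) = -44920/(-27936) = -44920*(-1/27936) = 5615/3492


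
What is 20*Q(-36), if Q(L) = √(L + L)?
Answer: 120*I*√2 ≈ 169.71*I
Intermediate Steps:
Q(L) = √2*√L (Q(L) = √(2*L) = √2*√L)
20*Q(-36) = 20*(√2*√(-36)) = 20*(√2*(6*I)) = 20*(6*I*√2) = 120*I*√2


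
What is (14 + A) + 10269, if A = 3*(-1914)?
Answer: 4541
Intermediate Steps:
A = -5742
(14 + A) + 10269 = (14 - 5742) + 10269 = -5728 + 10269 = 4541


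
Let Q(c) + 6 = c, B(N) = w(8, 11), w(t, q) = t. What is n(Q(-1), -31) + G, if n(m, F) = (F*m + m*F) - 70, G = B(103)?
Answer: 372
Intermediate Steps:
B(N) = 8
Q(c) = -6 + c
G = 8
n(m, F) = -70 + 2*F*m (n(m, F) = (F*m + F*m) - 70 = 2*F*m - 70 = -70 + 2*F*m)
n(Q(-1), -31) + G = (-70 + 2*(-31)*(-6 - 1)) + 8 = (-70 + 2*(-31)*(-7)) + 8 = (-70 + 434) + 8 = 364 + 8 = 372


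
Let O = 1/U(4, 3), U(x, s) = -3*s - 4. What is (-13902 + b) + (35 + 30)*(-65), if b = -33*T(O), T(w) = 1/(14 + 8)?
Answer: -36257/2 ≈ -18129.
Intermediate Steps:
U(x, s) = -4 - 3*s
O = -1/13 (O = 1/(-4 - 3*3) = 1/(-4 - 9) = 1/(-13) = -1/13 ≈ -0.076923)
T(w) = 1/22
b = -3/2 (b = -33*1/22 = -3/2 ≈ -1.5000)
(-13902 + b) + (35 + 30)*(-65) = (-13902 - 3/2) + (35 + 30)*(-65) = -27807/2 + 65*(-65) = -27807/2 - 4225 = -36257/2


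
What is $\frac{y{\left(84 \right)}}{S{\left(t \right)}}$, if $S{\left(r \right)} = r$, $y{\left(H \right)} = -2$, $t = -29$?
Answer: $\frac{2}{29} \approx 0.068966$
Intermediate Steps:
$\frac{y{\left(84 \right)}}{S{\left(t \right)}} = - \frac{2}{-29} = \left(-2\right) \left(- \frac{1}{29}\right) = \frac{2}{29}$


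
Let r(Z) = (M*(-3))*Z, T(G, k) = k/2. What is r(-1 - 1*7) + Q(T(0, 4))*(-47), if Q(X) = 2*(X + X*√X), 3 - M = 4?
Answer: -212 - 188*√2 ≈ -477.87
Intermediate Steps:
M = -1 (M = 3 - 1*4 = 3 - 4 = -1)
T(G, k) = k/2 (T(G, k) = k*(½) = k/2)
r(Z) = 3*Z (r(Z) = (-1*(-3))*Z = 3*Z)
Q(X) = 2*X + 2*X^(3/2) (Q(X) = 2*(X + X^(3/2)) = 2*X + 2*X^(3/2))
r(-1 - 1*7) + Q(T(0, 4))*(-47) = 3*(-1 - 1*7) + (2*((½)*4) + 2*((½)*4)^(3/2))*(-47) = 3*(-1 - 7) + (2*2 + 2*2^(3/2))*(-47) = 3*(-8) + (4 + 2*(2*√2))*(-47) = -24 + (4 + 4*√2)*(-47) = -24 + (-188 - 188*√2) = -212 - 188*√2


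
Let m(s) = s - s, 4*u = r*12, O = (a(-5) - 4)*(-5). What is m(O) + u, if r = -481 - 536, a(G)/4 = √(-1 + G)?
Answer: -3051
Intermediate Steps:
a(G) = 4*√(-1 + G)
r = -1017
O = 20 - 20*I*√6 (O = (4*√(-1 - 5) - 4)*(-5) = (4*√(-6) - 4)*(-5) = (4*(I*√6) - 4)*(-5) = (4*I*√6 - 4)*(-5) = (-4 + 4*I*√6)*(-5) = 20 - 20*I*√6 ≈ 20.0 - 48.99*I)
u = -3051 (u = (-1017*12)/4 = (¼)*(-12204) = -3051)
m(s) = 0
m(O) + u = 0 - 3051 = -3051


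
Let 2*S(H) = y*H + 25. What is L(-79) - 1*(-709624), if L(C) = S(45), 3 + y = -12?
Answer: 709299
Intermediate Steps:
y = -15 (y = -3 - 12 = -15)
S(H) = 25/2 - 15*H/2 (S(H) = (-15*H + 25)/2 = (25 - 15*H)/2 = 25/2 - 15*H/2)
L(C) = -325 (L(C) = 25/2 - 15/2*45 = 25/2 - 675/2 = -325)
L(-79) - 1*(-709624) = -325 - 1*(-709624) = -325 + 709624 = 709299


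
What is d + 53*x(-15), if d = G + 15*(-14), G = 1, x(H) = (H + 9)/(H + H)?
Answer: -992/5 ≈ -198.40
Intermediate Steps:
x(H) = (9 + H)/(2*H) (x(H) = (9 + H)/((2*H)) = (9 + H)*(1/(2*H)) = (9 + H)/(2*H))
d = -209 (d = 1 + 15*(-14) = 1 - 210 = -209)
d + 53*x(-15) = -209 + 53*((½)*(9 - 15)/(-15)) = -209 + 53*((½)*(-1/15)*(-6)) = -209 + 53*(⅕) = -209 + 53/5 = -992/5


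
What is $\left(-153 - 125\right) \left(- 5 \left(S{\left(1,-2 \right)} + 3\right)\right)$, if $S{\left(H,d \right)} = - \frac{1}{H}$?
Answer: $2780$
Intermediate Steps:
$\left(-153 - 125\right) \left(- 5 \left(S{\left(1,-2 \right)} + 3\right)\right) = \left(-153 - 125\right) \left(- 5 \left(- 1^{-1} + 3\right)\right) = - 278 \left(- 5 \left(\left(-1\right) 1 + 3\right)\right) = - 278 \left(- 5 \left(-1 + 3\right)\right) = - 278 \left(\left(-5\right) 2\right) = \left(-278\right) \left(-10\right) = 2780$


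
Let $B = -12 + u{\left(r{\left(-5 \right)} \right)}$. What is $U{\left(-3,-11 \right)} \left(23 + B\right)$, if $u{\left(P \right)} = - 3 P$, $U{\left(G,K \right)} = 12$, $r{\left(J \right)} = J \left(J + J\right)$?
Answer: $-1668$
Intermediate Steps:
$r{\left(J \right)} = 2 J^{2}$ ($r{\left(J \right)} = J 2 J = 2 J^{2}$)
$B = -162$ ($B = -12 - 3 \cdot 2 \left(-5\right)^{2} = -12 - 3 \cdot 2 \cdot 25 = -12 - 150 = -162$)
$U{\left(-3,-11 \right)} \left(23 + B\right) = 12 \left(23 - 162\right) = 12 \left(-139\right) = -1668$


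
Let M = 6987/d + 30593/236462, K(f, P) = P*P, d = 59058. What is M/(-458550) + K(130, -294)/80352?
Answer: 4187126301584147/3892407579289800 ≈ 1.0757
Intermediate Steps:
K(f, P) = P**2
M = 16955497/68455749 (M = 6987/59058 + 30593/236462 = 6987*(1/59058) + 30593*(1/236462) = 137/1158 + 30593/236462 = 16955497/68455749 ≈ 0.24769)
M/(-458550) + K(130, -294)/80352 = (16955497/68455749)/(-458550) + (-294)**2/80352 = (16955497/68455749)*(-1/458550) + 86436*(1/80352) = -16955497/31390383703950 + 2401/2232 = 4187126301584147/3892407579289800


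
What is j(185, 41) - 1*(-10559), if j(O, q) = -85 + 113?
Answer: 10587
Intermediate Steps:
j(O, q) = 28
j(185, 41) - 1*(-10559) = 28 - 1*(-10559) = 28 + 10559 = 10587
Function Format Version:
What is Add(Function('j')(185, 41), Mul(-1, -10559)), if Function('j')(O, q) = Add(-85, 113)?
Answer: 10587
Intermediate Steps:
Function('j')(O, q) = 28
Add(Function('j')(185, 41), Mul(-1, -10559)) = Add(28, Mul(-1, -10559)) = Add(28, 10559) = 10587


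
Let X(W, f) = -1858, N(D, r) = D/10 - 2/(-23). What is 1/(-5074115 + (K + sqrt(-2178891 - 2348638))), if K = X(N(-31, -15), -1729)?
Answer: -5075973/25765506424258 - I*sqrt(4527529)/25765506424258 ≈ -1.9701e-7 - 8.2583e-11*I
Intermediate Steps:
N(D, r) = 2/23 + D/10 (N(D, r) = D*(1/10) - 2*(-1/23) = D/10 + 2/23 = 2/23 + D/10)
K = -1858
1/(-5074115 + (K + sqrt(-2178891 - 2348638))) = 1/(-5074115 + (-1858 + sqrt(-2178891 - 2348638))) = 1/(-5074115 + (-1858 + sqrt(-4527529))) = 1/(-5074115 + (-1858 + I*sqrt(4527529))) = 1/(-5075973 + I*sqrt(4527529))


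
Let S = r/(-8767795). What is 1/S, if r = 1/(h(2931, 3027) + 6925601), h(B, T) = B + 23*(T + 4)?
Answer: -61359177519775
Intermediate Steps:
h(B, T) = 92 + B + 23*T (h(B, T) = B + 23*(4 + T) = B + (92 + 23*T) = 92 + B + 23*T)
r = 1/6998245 (r = 1/((92 + 2931 + 23*3027) + 6925601) = 1/((92 + 2931 + 69621) + 6925601) = 1/(72644 + 6925601) = 1/6998245 ≈ 1.4289e-7)
S = -1/61359177519775 (S = (1/6998245)/(-8767795) = (1/6998245)*(-1/8767795) = -1/61359177519775 ≈ -1.6297e-14)
1/S = 1/(-1/61359177519775) = -61359177519775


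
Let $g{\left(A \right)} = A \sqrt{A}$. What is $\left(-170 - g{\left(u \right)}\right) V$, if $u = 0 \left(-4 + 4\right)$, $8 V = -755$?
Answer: $\frac{64175}{4} \approx 16044.0$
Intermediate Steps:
$V = - \frac{755}{8}$ ($V = \frac{1}{8} \left(-755\right) = - \frac{755}{8} \approx -94.375$)
$u = 0$ ($u = 0 \cdot 0 = 0$)
$g{\left(A \right)} = A^{\frac{3}{2}}$
$\left(-170 - g{\left(u \right)}\right) V = \left(-170 - 0^{\frac{3}{2}}\right) \left(- \frac{755}{8}\right) = \left(-170 - 0\right) \left(- \frac{755}{8}\right) = \left(-170 + 0\right) \left(- \frac{755}{8}\right) = \left(-170\right) \left(- \frac{755}{8}\right) = \frac{64175}{4}$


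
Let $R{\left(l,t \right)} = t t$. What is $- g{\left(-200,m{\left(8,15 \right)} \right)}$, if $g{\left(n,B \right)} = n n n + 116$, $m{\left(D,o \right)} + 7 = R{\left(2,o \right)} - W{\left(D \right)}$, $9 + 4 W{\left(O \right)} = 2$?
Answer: $7999884$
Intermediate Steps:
$R{\left(l,t \right)} = t^{2}$
$W{\left(O \right)} = - \frac{7}{4}$ ($W{\left(O \right)} = - \frac{9}{4} + \frac{1}{4} \cdot 2 = - \frac{9}{4} + \frac{1}{2} = - \frac{7}{4}$)
$m{\left(D,o \right)} = - \frac{21}{4} + o^{2}$ ($m{\left(D,o \right)} = -7 + \left(o^{2} - - \frac{7}{4}\right) = -7 + \left(o^{2} + \frac{7}{4}\right) = -7 + \left(\frac{7}{4} + o^{2}\right) = - \frac{21}{4} + o^{2}$)
$g{\left(n,B \right)} = 116 + n^{3}$ ($g{\left(n,B \right)} = n^{2} n + 116 = n^{3} + 116 = 116 + n^{3}$)
$- g{\left(-200,m{\left(8,15 \right)} \right)} = - (116 + \left(-200\right)^{3}) = - (116 - 8000000) = \left(-1\right) \left(-7999884\right) = 7999884$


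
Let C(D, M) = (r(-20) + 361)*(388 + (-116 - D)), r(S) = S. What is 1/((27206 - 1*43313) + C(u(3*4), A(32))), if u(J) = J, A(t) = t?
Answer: 1/72553 ≈ 1.3783e-5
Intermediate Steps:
C(D, M) = 92752 - 341*D (C(D, M) = (-20 + 361)*(388 + (-116 - D)) = 341*(272 - D) = 92752 - 341*D)
1/((27206 - 1*43313) + C(u(3*4), A(32))) = 1/((27206 - 1*43313) + (92752 - 1023*4)) = 1/((27206 - 43313) + (92752 - 341*12)) = 1/(-16107 + (92752 - 4092)) = 1/(-16107 + 88660) = 1/72553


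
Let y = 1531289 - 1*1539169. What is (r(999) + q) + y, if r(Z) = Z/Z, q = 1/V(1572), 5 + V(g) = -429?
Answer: -3419487/434 ≈ -7879.0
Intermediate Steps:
V(g) = -434 (V(g) = -5 - 429 = -434)
y = -7880 (y = 1531289 - 1539169 = -7880)
q = -1/434 (q = 1/(-434) = -1/434 ≈ -0.0023041)
r(Z) = 1
(r(999) + q) + y = (1 - 1/434) - 7880 = 433/434 - 7880 = -3419487/434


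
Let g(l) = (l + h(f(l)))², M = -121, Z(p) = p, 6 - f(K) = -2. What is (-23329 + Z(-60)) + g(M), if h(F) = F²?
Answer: -20140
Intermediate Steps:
f(K) = 8 (f(K) = 6 - 1*(-2) = 6 + 2 = 8)
g(l) = (64 + l)² (g(l) = (l + 8²)² = (l + 64)² = (64 + l)²)
(-23329 + Z(-60)) + g(M) = (-23329 - 60) + (64 - 121)² = -23389 + (-57)² = -23389 + 3249 = -20140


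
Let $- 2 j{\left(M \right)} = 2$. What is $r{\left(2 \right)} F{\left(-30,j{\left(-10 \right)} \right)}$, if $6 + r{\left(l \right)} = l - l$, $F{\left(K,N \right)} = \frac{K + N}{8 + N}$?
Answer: $\frac{186}{7} \approx 26.571$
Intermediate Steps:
$j{\left(M \right)} = -1$ ($j{\left(M \right)} = \left(- \frac{1}{2}\right) 2 = -1$)
$F{\left(K,N \right)} = \frac{K + N}{8 + N}$
$r{\left(l \right)} = -6$ ($r{\left(l \right)} = -6 + \left(l - l\right) = -6 + 0 = -6$)
$r{\left(2 \right)} F{\left(-30,j{\left(-10 \right)} \right)} = - 6 \frac{-30 - 1}{8 - 1} = - 6 \cdot \frac{1}{7} \left(-31\right) = \left(-6\right) \left(- \frac{31}{7}\right) = \frac{186}{7}$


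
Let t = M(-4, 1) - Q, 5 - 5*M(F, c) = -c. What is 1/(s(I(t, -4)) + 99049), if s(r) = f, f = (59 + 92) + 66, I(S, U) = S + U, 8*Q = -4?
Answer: 1/99266 ≈ 1.0074e-5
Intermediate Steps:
M(F, c) = 1 + c/5 (M(F, c) = 1 - (-1)*c/5 = 1 + c/5)
Q = -½ (Q = (⅛)*(-4) = -½ ≈ -0.50000)
t = 17/10 (t = (1 + (⅕)*1) - 1*(-½) = (1 + ⅕) + ½ = 6/5 + ½ = 17/10 ≈ 1.7000)
f = 217 (f = 151 + 66 = 217)
s(r) = 217
1/(s(I(t, -4)) + 99049) = 1/(217 + 99049) = 1/99266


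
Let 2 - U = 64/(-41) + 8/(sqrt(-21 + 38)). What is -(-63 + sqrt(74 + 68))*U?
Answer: 2*(63 - sqrt(142))*(1241 - 164*sqrt(17))/697 ≈ 82.791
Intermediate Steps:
U = 146/41 - 8*sqrt(17)/17 (U = 2 - (64/(-41) + 8/(sqrt(-21 + 38))) = 2 - (64*(-1/41) + 8/(sqrt(17))) = 2 - (-64/41 + 8*(sqrt(17)/17)) = 2 - (-64/41 + 8*sqrt(17)/17) = 2 + (64/41 - 8*sqrt(17)/17) = 146/41 - 8*sqrt(17)/17 ≈ 1.6207)
-(-63 + sqrt(74 + 68))*U = -(-63 + sqrt(74 + 68))*(146/41 - 8*sqrt(17)/17) = -(-63 + sqrt(142))*(146/41 - 8*sqrt(17)/17)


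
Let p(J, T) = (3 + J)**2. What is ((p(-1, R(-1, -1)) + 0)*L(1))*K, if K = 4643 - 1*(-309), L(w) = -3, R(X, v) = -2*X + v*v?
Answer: -59424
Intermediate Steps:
R(X, v) = v**2 - 2*X (R(X, v) = -2*X + v**2 = v**2 - 2*X)
K = 4952 (K = 4643 + 309 = 4952)
((p(-1, R(-1, -1)) + 0)*L(1))*K = (((3 - 1)**2 + 0)*(-3))*4952 = ((2**2 + 0)*(-3))*4952 = ((4 + 0)*(-3))*4952 = (4*(-3))*4952 = -12*4952 = -59424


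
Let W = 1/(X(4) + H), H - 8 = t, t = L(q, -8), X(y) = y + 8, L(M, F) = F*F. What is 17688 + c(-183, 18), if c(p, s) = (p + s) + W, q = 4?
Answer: 1471933/84 ≈ 17523.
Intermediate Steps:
L(M, F) = F**2
X(y) = 8 + y
t = 64 (t = (-8)**2 = 64)
H = 72 (H = 8 + 64 = 72)
W = 1/84 (W = 1/((8 + 4) + 72) = 1/(12 + 72) = 1/84 ≈ 0.011905)
c(p, s) = 1/84 + p + s (c(p, s) = (p + s) + 1/84 = 1/84 + p + s)
17688 + c(-183, 18) = 17688 + (1/84 - 183 + 18) = 17688 - 13859/84 = 1471933/84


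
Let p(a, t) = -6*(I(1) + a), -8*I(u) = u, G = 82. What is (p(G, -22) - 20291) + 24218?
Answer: 13743/4 ≈ 3435.8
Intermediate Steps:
I(u) = -u/8
p(a, t) = 3/4 - 6*a (p(a, t) = -6*(-1/8*1 + a) = -6*(-1/8 + a) = 3/4 - 6*a)
(p(G, -22) - 20291) + 24218 = ((3/4 - 6*82) - 20291) + 24218 = ((3/4 - 492) - 20291) + 24218 = (-1965/4 - 20291) + 24218 = -83129/4 + 24218 = 13743/4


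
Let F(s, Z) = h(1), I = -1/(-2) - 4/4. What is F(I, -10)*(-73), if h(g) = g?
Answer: -73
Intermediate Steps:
I = -1/2 (I = -1*(-1/2) - 4*1/4 = 1/2 - 1 = -1/2 ≈ -0.50000)
F(s, Z) = 1
F(I, -10)*(-73) = 1*(-73) = -73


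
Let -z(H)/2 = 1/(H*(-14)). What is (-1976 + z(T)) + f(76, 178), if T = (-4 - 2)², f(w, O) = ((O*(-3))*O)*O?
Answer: -4264150463/252 ≈ -1.6921e+7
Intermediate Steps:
f(w, O) = -3*O³ (f(w, O) = ((-3*O)*O)*O = (-3*O²)*O = -3*O³)
T = 36 (T = (-6)² = 36)
z(H) = 1/(7*H) (z(H) = -2*(-1/(14*H)) = -(-1)/(7*H) = 1/(7*H))
(-1976 + z(T)) + f(76, 178) = (-1976 + (⅐)/36) - 3*178³ = (-1976 + (⅐)*(1/36)) - 3*5639752 = (-1976 + 1/252) - 16919256 = -497951/252 - 16919256 = -4264150463/252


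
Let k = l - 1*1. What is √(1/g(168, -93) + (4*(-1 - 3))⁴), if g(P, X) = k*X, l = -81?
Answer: √3811303497162/7626 ≈ 256.00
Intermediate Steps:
k = -82 (k = -81 - 1*1 = -81 - 1 = -82)
g(P, X) = -82*X
√(1/g(168, -93) + (4*(-1 - 3))⁴) = √(1/(-82*(-93)) + (4*(-1 - 3))⁴) = √(1/7626 + (4*(-4))⁴) = √(1/7626 + (-16)⁴) = √(1/7626 + 65536) = √(499777537/7626) = √3811303497162/7626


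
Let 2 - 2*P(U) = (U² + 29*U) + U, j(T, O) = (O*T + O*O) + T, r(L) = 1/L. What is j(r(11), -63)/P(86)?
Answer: -43597/54857 ≈ -0.79474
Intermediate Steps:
r(L) = 1/L
j(T, O) = T + O² + O*T (j(T, O) = (O*T + O²) + T = (O² + O*T) + T = T + O² + O*T)
P(U) = 1 - 15*U - U²/2 (P(U) = 1 - ((U² + 29*U) + U)/2 = 1 - (U² + 30*U)/2 = 1 + (-15*U - U²/2) = 1 - 15*U - U²/2)
j(r(11), -63)/P(86) = (1/11 + (-63)² - 63/11)/(1 - 15*86 - ½*86²) = (1/11 + 3969 - 63*1/11)/(1 - 1290 - ½*7396) = (1/11 + 3969 - 63/11)/(1 - 1290 - 3698) = (43597/11)/(-4987) = (43597/11)*(-1/4987) = -43597/54857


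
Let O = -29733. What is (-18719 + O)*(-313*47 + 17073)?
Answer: -114443624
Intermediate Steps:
(-18719 + O)*(-313*47 + 17073) = (-18719 - 29733)*(-313*47 + 17073) = -48452*(-14711 + 17073) = -48452*2362 = -114443624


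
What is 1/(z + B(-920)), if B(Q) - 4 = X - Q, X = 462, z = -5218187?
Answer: -1/5216801 ≈ -1.9169e-7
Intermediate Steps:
B(Q) = 466 - Q (B(Q) = 4 + (462 - Q) = 466 - Q)
1/(z + B(-920)) = 1/(-5218187 + (466 - 1*(-920))) = 1/(-5218187 + (466 + 920)) = 1/(-5218187 + 1386) = 1/(-5216801) = -1/5216801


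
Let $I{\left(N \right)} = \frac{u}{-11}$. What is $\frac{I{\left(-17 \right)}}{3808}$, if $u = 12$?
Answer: $- \frac{3}{10472} \approx -0.00028648$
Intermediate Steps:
$I{\left(N \right)} = - \frac{12}{11}$ ($I{\left(N \right)} = \frac{12}{-11} = 12 \left(- \frac{1}{11}\right) = - \frac{12}{11}$)
$\frac{I{\left(-17 \right)}}{3808} = - \frac{12}{11 \cdot 3808} = \left(- \frac{12}{11}\right) \frac{1}{3808} = - \frac{3}{10472}$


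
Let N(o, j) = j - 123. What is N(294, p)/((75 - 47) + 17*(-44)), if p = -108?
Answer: 77/240 ≈ 0.32083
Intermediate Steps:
N(o, j) = -123 + j
N(294, p)/((75 - 47) + 17*(-44)) = (-123 - 108)/((75 - 47) + 17*(-44)) = -231/(28 - 748) = -231/(-720) = -231*(-1/720) = 77/240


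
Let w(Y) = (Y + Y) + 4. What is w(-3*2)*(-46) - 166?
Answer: 202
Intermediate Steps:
w(Y) = 4 + 2*Y (w(Y) = 2*Y + 4 = 4 + 2*Y)
w(-3*2)*(-46) - 166 = (4 + 2*(-3*2))*(-46) - 166 = (4 + 2*(-6))*(-46) - 166 = (4 - 12)*(-46) - 166 = -8*(-46) - 166 = 368 - 166 = 202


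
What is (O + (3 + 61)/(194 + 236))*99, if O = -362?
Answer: -7702002/215 ≈ -35823.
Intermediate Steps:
(O + (3 + 61)/(194 + 236))*99 = (-362 + (3 + 61)/(194 + 236))*99 = (-362 + 64/430)*99 = (-362 + 64*(1/430))*99 = (-362 + 32/215)*99 = -77798/215*99 = -7702002/215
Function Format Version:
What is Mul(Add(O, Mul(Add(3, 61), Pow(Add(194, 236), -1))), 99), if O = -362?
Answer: Rational(-7702002, 215) ≈ -35823.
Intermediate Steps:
Mul(Add(O, Mul(Add(3, 61), Pow(Add(194, 236), -1))), 99) = Mul(Add(-362, Mul(Add(3, 61), Pow(Add(194, 236), -1))), 99) = Mul(Add(-362, Mul(64, Pow(430, -1))), 99) = Mul(Add(-362, Mul(64, Rational(1, 430))), 99) = Mul(Add(-362, Rational(32, 215)), 99) = Mul(Rational(-77798, 215), 99) = Rational(-7702002, 215)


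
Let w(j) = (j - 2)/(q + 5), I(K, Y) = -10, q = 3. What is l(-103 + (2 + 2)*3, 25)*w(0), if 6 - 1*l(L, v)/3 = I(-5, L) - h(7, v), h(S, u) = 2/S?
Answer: -171/14 ≈ -12.214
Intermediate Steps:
w(j) = -¼ + j/8 (w(j) = (j - 2)/(3 + 5) = (-2 + j)/8 = (-2 + j)*(⅛) = -¼ + j/8)
l(L, v) = 342/7 (l(L, v) = 18 - 3*(-10 - 2/7) = 18 - 3*(-72/7) = 18 + 216/7 = 342/7)
l(-103 + (2 + 2)*3, 25)*w(0) = 342*(-¼ + (⅛)*0)/7 = 342*(-¼ + 0)/7 = (342/7)*(-¼) = -171/14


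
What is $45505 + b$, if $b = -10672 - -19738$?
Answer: $54571$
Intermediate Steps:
$b = 9066$ ($b = -10672 + 19738 = 9066$)
$45505 + b = 45505 + 9066 = 54571$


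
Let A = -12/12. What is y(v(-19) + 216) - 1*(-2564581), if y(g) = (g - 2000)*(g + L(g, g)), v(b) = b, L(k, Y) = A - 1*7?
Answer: 2223814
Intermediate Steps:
A = -1 (A = -12*1/12 = -1)
L(k, Y) = -8 (L(k, Y) = -1 - 1*7 = -1 - 7 = -8)
y(g) = (-2000 + g)*(-8 + g) (y(g) = (g - 2000)*(g - 8) = (-2000 + g)*(-8 + g))
y(v(-19) + 216) - 1*(-2564581) = (16000 + (-19 + 216)² - 2008*(-19 + 216)) - 1*(-2564581) = (16000 + 197² - 2008*197) + 2564581 = (16000 + 38809 - 395576) + 2564581 = -340767 + 2564581 = 2223814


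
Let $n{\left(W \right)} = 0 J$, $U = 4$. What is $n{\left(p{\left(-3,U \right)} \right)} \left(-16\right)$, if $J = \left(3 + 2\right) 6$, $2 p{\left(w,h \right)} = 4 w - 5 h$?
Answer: $0$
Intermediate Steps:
$p{\left(w,h \right)} = 2 w - \frac{5 h}{2}$ ($p{\left(w,h \right)} = \frac{4 w - 5 h}{2} = \frac{- 5 h + 4 w}{2} = 2 w - \frac{5 h}{2}$)
$J = 30$ ($J = 5 \cdot 6 = 30$)
$n{\left(W \right)} = 0$ ($n{\left(W \right)} = 0 \cdot 30 = 0$)
$n{\left(p{\left(-3,U \right)} \right)} \left(-16\right) = 0 \left(-16\right) = 0$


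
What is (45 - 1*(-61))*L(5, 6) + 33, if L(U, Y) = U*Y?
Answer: 3213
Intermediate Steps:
(45 - 1*(-61))*L(5, 6) + 33 = (45 - 1*(-61))*(5*6) + 33 = (45 + 61)*30 + 33 = 106*30 + 33 = 3180 + 33 = 3213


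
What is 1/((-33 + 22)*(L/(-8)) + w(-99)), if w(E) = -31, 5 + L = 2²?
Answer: -8/259 ≈ -0.030888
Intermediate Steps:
L = -1 (L = -5 + 2² = -5 + 4 = -1)
1/((-33 + 22)*(L/(-8)) + w(-99)) = 1/((-33 + 22)*(-1/(-8)) - 31) = 1/(-(-11)*(-1)/8 - 31) = 1/(-11*⅛ - 31) = 1/(-11/8 - 31) = 1/(-259/8) = -8/259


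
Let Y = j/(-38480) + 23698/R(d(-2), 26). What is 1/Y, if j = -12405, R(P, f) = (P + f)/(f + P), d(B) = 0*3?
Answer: 7696/182382289 ≈ 4.2197e-5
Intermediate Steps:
d(B) = 0
R(P, f) = 1 (R(P, f) = (P + f)/(P + f) = 1)
Y = 182382289/7696 (Y = -12405/(-38480) + 23698/1 = -12405*(-1/38480) + 23698*1 = 2481/7696 + 23698 = 182382289/7696 ≈ 23698.)
1/Y = 1/(182382289/7696) = 7696/182382289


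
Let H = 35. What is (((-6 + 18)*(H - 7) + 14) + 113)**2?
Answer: 214369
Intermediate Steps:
(((-6 + 18)*(H - 7) + 14) + 113)**2 = (((-6 + 18)*(35 - 7) + 14) + 113)**2 = ((12*28 + 14) + 113)**2 = ((336 + 14) + 113)**2 = (350 + 113)**2 = 463**2 = 214369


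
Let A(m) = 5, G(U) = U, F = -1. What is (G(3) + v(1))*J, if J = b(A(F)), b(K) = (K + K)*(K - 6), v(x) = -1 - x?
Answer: -10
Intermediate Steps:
b(K) = 2*K*(-6 + K) (b(K) = (2*K)*(-6 + K) = 2*K*(-6 + K))
J = -10 (J = 2*5*(-6 + 5) = 2*5*(-1) = -10)
(G(3) + v(1))*J = (3 + (-1 - 1*1))*(-10) = (3 + (-1 - 1))*(-10) = (3 - 2)*(-10) = 1*(-10) = -10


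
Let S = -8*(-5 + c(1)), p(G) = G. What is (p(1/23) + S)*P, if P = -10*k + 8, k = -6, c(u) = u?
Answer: 50116/23 ≈ 2179.0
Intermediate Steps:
S = 32 (S = -8*(-5 + 1) = -8*(-4) = 32)
P = 68 (P = -10*(-6) + 8 = 60 + 8 = 68)
(p(1/23) + S)*P = (1/23 + 32)*68 = (737/23)*68 = 50116/23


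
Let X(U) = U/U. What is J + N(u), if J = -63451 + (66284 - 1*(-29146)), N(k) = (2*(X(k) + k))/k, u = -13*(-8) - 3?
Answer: 3230083/101 ≈ 31981.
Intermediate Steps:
X(U) = 1
u = 101 (u = 104 - 3 = 101)
N(k) = (2 + 2*k)/k (N(k) = (2*(1 + k))/k = (2 + 2*k)/k)
J = 31979 (J = -63451 + (66284 + 29146) = -63451 + 95430 = 31979)
J + N(u) = 31979 + (2 + 2/101) = 31979 + 204/101 = 3230083/101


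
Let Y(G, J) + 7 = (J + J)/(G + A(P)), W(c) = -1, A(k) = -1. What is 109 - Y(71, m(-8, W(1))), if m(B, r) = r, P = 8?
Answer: 4061/35 ≈ 116.03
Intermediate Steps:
Y(G, J) = -7 + 2*J/(-1 + G) (Y(G, J) = -7 + (J + J)/(G - 1) = -7 + (2*J)/(-1 + G) = -7 + 2*J/(-1 + G))
109 - Y(71, m(-8, W(1))) = 109 - (7 - 7*71 + 2*(-1))/(-1 + 71) = 109 - (7 - 497 - 2)/70 = 109 - (-492)/70 = 109 - 1*(-246/35) = 109 + 246/35 = 4061/35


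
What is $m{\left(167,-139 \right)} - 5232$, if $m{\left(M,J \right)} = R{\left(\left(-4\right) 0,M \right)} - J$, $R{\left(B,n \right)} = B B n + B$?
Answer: $-5093$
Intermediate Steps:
$R{\left(B,n \right)} = B + n B^{2}$ ($R{\left(B,n \right)} = B^{2} n + B = n B^{2} + B = B + n B^{2}$)
$m{\left(M,J \right)} = - J$ ($m{\left(M,J \right)} = \left(-4\right) 0 \left(1 + \left(-4\right) 0 M\right) - J = 0 \left(1 + 0 M\right) - J = 0 \left(1 + 0\right) - J = 0 \cdot 1 - J = 0 - J = - J$)
$m{\left(167,-139 \right)} - 5232 = \left(-1\right) \left(-139\right) - 5232 = 139 - 5232 = -5093$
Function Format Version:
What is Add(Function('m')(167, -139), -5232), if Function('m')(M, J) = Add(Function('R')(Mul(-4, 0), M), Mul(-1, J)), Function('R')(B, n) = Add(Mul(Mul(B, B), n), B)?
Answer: -5093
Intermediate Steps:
Function('R')(B, n) = Add(B, Mul(n, Pow(B, 2))) (Function('R')(B, n) = Add(Mul(Pow(B, 2), n), B) = Add(Mul(n, Pow(B, 2)), B) = Add(B, Mul(n, Pow(B, 2))))
Function('m')(M, J) = Mul(-1, J) (Function('m')(M, J) = Add(Mul(Mul(-4, 0), Add(1, Mul(Mul(-4, 0), M))), Mul(-1, J)) = Add(Mul(0, Add(1, Mul(0, M))), Mul(-1, J)) = Add(Mul(0, Add(1, 0)), Mul(-1, J)) = Add(Mul(0, 1), Mul(-1, J)) = Add(0, Mul(-1, J)) = Mul(-1, J))
Add(Function('m')(167, -139), -5232) = Add(Mul(-1, -139), -5232) = Add(139, -5232) = -5093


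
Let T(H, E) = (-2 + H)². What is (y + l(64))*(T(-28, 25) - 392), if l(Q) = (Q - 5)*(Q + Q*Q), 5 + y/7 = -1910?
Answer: 117873780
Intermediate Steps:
y = -13405 (y = -35 + 7*(-1910) = -35 - 13370 = -13405)
l(Q) = (-5 + Q)*(Q + Q²)
(y + l(64))*(T(-28, 25) - 392) = (-13405 + 64*(-5 + 64² - 4*64))*((-2 - 28)² - 392) = (-13405 + 64*(-5 + 4096 - 256))*((-30)² - 392) = (-13405 + 64*3835)*(900 - 392) = (-13405 + 245440)*508 = 232035*508 = 117873780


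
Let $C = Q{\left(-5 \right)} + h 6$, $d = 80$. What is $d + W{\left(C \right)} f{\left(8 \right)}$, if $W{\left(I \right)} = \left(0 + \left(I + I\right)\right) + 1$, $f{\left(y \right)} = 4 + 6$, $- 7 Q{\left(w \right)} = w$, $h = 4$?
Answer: $\frac{4090}{7} \approx 584.29$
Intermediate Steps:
$Q{\left(w \right)} = - \frac{w}{7}$
$f{\left(y \right)} = 10$
$C = \frac{173}{7}$ ($C = \left(- \frac{1}{7}\right) \left(-5\right) + 4 \cdot 6 = \frac{5}{7} + 24 = \frac{173}{7} \approx 24.714$)
$W{\left(I \right)} = 1 + 2 I$ ($W{\left(I \right)} = \left(0 + 2 I\right) + 1 = 2 I + 1 = 1 + 2 I$)
$d + W{\left(C \right)} f{\left(8 \right)} = 80 + \left(1 + 2 \cdot \frac{173}{7}\right) 10 = 80 + \left(1 + \frac{346}{7}\right) 10 = 80 + \frac{353}{7} \cdot 10 = 80 + \frac{3530}{7} = \frac{4090}{7}$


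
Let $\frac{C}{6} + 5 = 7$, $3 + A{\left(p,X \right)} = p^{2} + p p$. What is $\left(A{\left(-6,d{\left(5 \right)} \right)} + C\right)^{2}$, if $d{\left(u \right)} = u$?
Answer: $6561$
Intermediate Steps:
$A{\left(p,X \right)} = -3 + 2 p^{2}$ ($A{\left(p,X \right)} = -3 + \left(p^{2} + p p\right) = -3 + \left(p^{2} + p^{2}\right) = -3 + 2 p^{2}$)
$C = 12$ ($C = -30 + 6 \cdot 7 = -30 + 42 = 12$)
$\left(A{\left(-6,d{\left(5 \right)} \right)} + C\right)^{2} = \left(\left(-3 + 2 \left(-6\right)^{2}\right) + 12\right)^{2} = \left(\left(-3 + 2 \cdot 36\right) + 12\right)^{2} = \left(\left(-3 + 72\right) + 12\right)^{2} = \left(69 + 12\right)^{2} = 81^{2} = 6561$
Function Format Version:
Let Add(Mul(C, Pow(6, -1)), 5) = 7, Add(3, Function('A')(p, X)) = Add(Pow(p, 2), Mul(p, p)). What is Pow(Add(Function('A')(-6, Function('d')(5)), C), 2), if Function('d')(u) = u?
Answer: 6561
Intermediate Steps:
Function('A')(p, X) = Add(-3, Mul(2, Pow(p, 2))) (Function('A')(p, X) = Add(-3, Add(Pow(p, 2), Mul(p, p))) = Add(-3, Add(Pow(p, 2), Pow(p, 2))) = Add(-3, Mul(2, Pow(p, 2))))
C = 12 (C = Add(-30, Mul(6, 7)) = Add(-30, 42) = 12)
Pow(Add(Function('A')(-6, Function('d')(5)), C), 2) = Pow(Add(Add(-3, Mul(2, Pow(-6, 2))), 12), 2) = Pow(Add(Add(-3, Mul(2, 36)), 12), 2) = Pow(Add(Add(-3, 72), 12), 2) = Pow(Add(69, 12), 2) = Pow(81, 2) = 6561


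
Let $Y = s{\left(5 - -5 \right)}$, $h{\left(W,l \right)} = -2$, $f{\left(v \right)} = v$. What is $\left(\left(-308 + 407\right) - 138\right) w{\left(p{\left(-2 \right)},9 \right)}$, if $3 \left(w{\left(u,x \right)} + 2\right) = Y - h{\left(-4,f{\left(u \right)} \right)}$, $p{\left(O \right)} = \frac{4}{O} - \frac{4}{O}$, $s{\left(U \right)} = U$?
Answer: $-78$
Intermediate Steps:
$Y = 10$ ($Y = 5 - -5 = 5 + 5 = 10$)
$p{\left(O \right)} = 0$
$w{\left(u,x \right)} = 2$ ($w{\left(u,x \right)} = -2 + \frac{10 - -2}{3} = -2 + \frac{10 + 2}{3} = -2 + \frac{1}{3} \cdot 12 = -2 + 4 = 2$)
$\left(\left(-308 + 407\right) - 138\right) w{\left(p{\left(-2 \right)},9 \right)} = \left(\left(-308 + 407\right) - 138\right) 2 = \left(99 - 138\right) 2 = \left(-39\right) 2 = -78$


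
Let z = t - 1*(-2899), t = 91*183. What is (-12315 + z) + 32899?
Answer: 40136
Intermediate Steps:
t = 16653
z = 19552 (z = 16653 - 1*(-2899) = 16653 + 2899 = 19552)
(-12315 + z) + 32899 = (-12315 + 19552) + 32899 = 7237 + 32899 = 40136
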